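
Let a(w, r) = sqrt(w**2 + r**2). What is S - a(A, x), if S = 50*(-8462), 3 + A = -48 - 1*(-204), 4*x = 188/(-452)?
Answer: -423100 - sqrt(4782554545)/452 ≈ -4.2325e+5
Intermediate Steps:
x = -47/452 (x = (188/(-452))/4 = (188*(-1/452))/4 = (1/4)*(-47/113) = -47/452 ≈ -0.10398)
A = 153 (A = -3 + (-48 - 1*(-204)) = -3 + (-48 + 204) = -3 + 156 = 153)
S = -423100
a(w, r) = sqrt(r**2 + w**2)
S - a(A, x) = -423100 - sqrt((-47/452)**2 + 153**2) = -423100 - sqrt(2209/204304 + 23409) = -423100 - sqrt(4782554545/204304) = -423100 - sqrt(4782554545)/452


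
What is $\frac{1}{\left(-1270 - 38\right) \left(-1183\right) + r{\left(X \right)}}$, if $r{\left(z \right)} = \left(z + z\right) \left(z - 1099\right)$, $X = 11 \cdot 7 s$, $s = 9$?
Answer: $\frac{1}{984648} \approx 1.0156 \cdot 10^{-6}$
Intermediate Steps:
$X = 693$ ($X = 11 \cdot 7 \cdot 9 = 77 \cdot 9 = 693$)
$r{\left(z \right)} = 2 z \left(-1099 + z\right)$
$\frac{1}{\left(-1270 - 38\right) \left(-1183\right) + r{\left(X \right)}} = \frac{1}{\left(-1270 - 38\right) \left(-1183\right) + 2 \cdot 693 \left(-1099 + 693\right)} = \frac{1}{\left(-1308\right) \left(-1183\right) + 2 \cdot 693 \left(-406\right)} = \frac{1}{1547364 - 562716} = \frac{1}{984648}$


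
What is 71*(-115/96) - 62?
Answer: -14117/96 ≈ -147.05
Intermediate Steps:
71*(-115/96) - 62 = -8165/96 - 62 = -14117/96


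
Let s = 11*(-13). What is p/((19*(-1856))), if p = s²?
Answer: -20449/35264 ≈ -0.57988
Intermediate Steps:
s = -143
p = 20449 (p = (-143)² = 20449)
p/((19*(-1856))) = 20449/((19*(-1856))) = 20449/(-35264) = 20449*(-1/35264) = -20449/35264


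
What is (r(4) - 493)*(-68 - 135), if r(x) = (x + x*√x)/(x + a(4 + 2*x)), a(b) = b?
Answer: 399707/4 ≈ 99927.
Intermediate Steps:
r(x) = (x + x^(3/2))/(4 + 3*x) (r(x) = (x + x*√x)/(x + (4 + 2*x)) = (x + x^(3/2))/(4 + 3*x))
(r(4) - 493)*(-68 - 135) = ((4 + 4^(3/2))/(4 + 3*4) - 493)*(-68 - 135) = ((4 + 8)/(4 + 12) - 493)*(-203) = (12/16 - 493)*(-203) = ((1/16)*12 - 493)*(-203) = (¾ - 493)*(-203) = -1969/4*(-203) = 399707/4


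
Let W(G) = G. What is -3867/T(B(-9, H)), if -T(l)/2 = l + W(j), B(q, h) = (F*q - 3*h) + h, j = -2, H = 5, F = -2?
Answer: 1289/4 ≈ 322.25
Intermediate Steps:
B(q, h) = -2*h - 2*q (B(q, h) = (-2*q - 3*h) + h = (-3*h - 2*q) + h = -2*h - 2*q)
T(l) = 4 - 2*l (T(l) = -2*(l - 2) = -2*(-2 + l) = 4 - 2*l)
-3867/T(B(-9, H)) = -3867/(4 - 2*(-2*5 - 2*(-9))) = -3867/(4 - 2*(-10 + 18)) = -3867/(4 - 2*8) = -3867/(4 - 16) = -3867/(-12) = -3867*(-1/12) = 1289/4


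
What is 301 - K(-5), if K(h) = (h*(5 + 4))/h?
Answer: 292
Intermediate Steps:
K(h) = 9 (K(h) = (h*9)/h = (9*h)/h = 9)
301 - K(-5) = 301 - 1*9 = 301 - 9 = 292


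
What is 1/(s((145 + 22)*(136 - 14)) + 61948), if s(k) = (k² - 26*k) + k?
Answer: 1/414652474 ≈ 2.4117e-9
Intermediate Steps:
s(k) = k² - 25*k
1/(s((145 + 22)*(136 - 14)) + 61948) = 1/(((145 + 22)*(136 - 14))*(-25 + (145 + 22)*(136 - 14)) + 61948) = 1/((167*122)*(-25 + 167*122) + 61948) = 1/(20374*(-25 + 20374) + 61948) = 1/(20374*20349 + 61948) = 1/(414590526 + 61948) = 1/414652474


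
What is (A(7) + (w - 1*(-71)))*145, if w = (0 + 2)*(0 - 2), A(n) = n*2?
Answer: 11745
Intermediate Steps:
A(n) = 2*n
w = -4 (w = 2*(-2) = -4)
(A(7) + (w - 1*(-71)))*145 = (2*7 + (-4 - 1*(-71)))*145 = (14 + (-4 + 71))*145 = (14 + 67)*145 = 81*145 = 11745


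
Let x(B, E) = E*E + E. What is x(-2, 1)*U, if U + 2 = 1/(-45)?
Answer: -182/45 ≈ -4.0444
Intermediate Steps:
x(B, E) = E + E² (x(B, E) = E² + E = E + E²)
U = -91/45 (U = -2 + 1/(-45) = -2 - 1/45 = -91/45 ≈ -2.0222)
x(-2, 1)*U = (1*(1 + 1))*(-91/45) = (1*2)*(-91/45) = 2*(-91/45) = -182/45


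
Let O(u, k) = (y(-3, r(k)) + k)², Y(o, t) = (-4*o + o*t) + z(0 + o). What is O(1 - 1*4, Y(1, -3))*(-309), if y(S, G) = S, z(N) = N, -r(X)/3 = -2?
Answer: -25029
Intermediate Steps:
r(X) = 6 (r(X) = -3*(-2) = 6)
Y(o, t) = -3*o + o*t (Y(o, t) = (-4*o + o*t) + (0 + o) = (-4*o + o*t) + o = -3*o + o*t)
O(u, k) = (-3 + k)²
O(1 - 1*4, Y(1, -3))*(-309) = (-3 + 1*(-3 - 3))²*(-309) = (-3 + 1*(-6))²*(-309) = (-3 - 6)²*(-309) = (-9)²*(-309) = 81*(-309) = -25029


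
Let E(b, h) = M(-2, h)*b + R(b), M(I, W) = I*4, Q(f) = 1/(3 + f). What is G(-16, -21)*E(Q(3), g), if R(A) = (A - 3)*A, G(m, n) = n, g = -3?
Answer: 455/12 ≈ 37.917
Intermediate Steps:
R(A) = A*(-3 + A) (R(A) = (-3 + A)*A = A*(-3 + A))
M(I, W) = 4*I
E(b, h) = -8*b + b*(-3 + b) (E(b, h) = (4*(-2))*b + b*(-3 + b) = -8*b + b*(-3 + b))
G(-16, -21)*E(Q(3), g) = -21*(-11 + 1/(3 + 3))/(3 + 3) = -21*(-11 + 1/6)/6 = -7*(-11 + ⅙)/2 = -7*(-65)/(2*6) = -21*(-65/36) = 455/12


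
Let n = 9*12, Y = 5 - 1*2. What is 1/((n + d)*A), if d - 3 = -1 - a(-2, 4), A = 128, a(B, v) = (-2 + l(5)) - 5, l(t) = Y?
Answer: 1/14592 ≈ 6.8531e-5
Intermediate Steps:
Y = 3 (Y = 5 - 2 = 3)
l(t) = 3
a(B, v) = -4 (a(B, v) = (-2 + 3) - 5 = 1 - 5 = -4)
d = 6 (d = 3 + (-1 - 1*(-4)) = 3 + (-1 + 4) = 3 + 3 = 6)
n = 108
1/((n + d)*A) = 1/((108 + 6)*128) = 1/(114*128) = 1/14592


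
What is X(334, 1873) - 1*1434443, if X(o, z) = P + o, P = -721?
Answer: -1434830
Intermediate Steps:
X(o, z) = -721 + o
X(334, 1873) - 1*1434443 = (-721 + 334) - 1*1434443 = -387 - 1434443 = -1434830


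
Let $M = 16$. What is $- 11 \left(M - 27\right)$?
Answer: $121$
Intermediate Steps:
$- 11 \left(M - 27\right) = - 11 \left(16 - 27\right) = \left(-11\right) \left(-11\right) = 121$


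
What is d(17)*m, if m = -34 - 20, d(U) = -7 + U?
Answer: -540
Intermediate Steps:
m = -54
d(17)*m = (-7 + 17)*(-54) = 10*(-54) = -540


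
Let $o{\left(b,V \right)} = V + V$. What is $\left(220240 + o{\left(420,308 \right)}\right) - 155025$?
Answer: $65831$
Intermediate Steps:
$o{\left(b,V \right)} = 2 V$
$\left(220240 + o{\left(420,308 \right)}\right) - 155025 = \left(220240 + 2 \cdot 308\right) - 155025 = \left(220240 + 616\right) - 155025 = 220856 - 155025 = 65831$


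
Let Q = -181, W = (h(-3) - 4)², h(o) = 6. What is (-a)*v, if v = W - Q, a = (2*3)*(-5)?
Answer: 5550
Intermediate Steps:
W = 4 (W = (6 - 4)² = 2² = 4)
a = -30 (a = 6*(-5) = -30)
v = 185 (v = 4 - 1*(-181) = 4 + 181 = 185)
(-a)*v = -1*(-30)*185 = 30*185 = 5550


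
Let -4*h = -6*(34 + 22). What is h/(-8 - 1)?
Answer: -28/3 ≈ -9.3333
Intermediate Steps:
h = 84 (h = -(-3)*(34 + 22)/2 = -(-3)*56/2 = -1/4*(-336) = 84)
h/(-8 - 1) = 84/(-8 - 1) = 84/(-9) = 84*(-1/9) = -28/3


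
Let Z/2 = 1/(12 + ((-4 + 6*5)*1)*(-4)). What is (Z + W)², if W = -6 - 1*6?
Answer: 305809/2116 ≈ 144.52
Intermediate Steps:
W = -12 (W = -6 - 6 = -12)
Z = -1/46 (Z = 2/(12 + ((-4 + 6*5)*1)*(-4)) = 2/(12 + ((-4 + 30)*1)*(-4)) = 2/(12 + (26*1)*(-4)) = 2/(12 + 26*(-4)) = 2/(12 - 104) = 2/(-92) = 2*(-1/92) = -1/46 ≈ -0.021739)
(Z + W)² = (-1/46 - 12)² = (-553/46)² = 305809/2116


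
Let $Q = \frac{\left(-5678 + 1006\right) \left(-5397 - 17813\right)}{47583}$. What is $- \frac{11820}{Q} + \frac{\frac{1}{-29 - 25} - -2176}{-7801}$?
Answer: $- \frac{6241700516515}{1141989263712} \approx -5.4656$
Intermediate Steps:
$Q = \frac{108437120}{47583}$ ($Q = \left(-4672\right) \left(-23210\right) \frac{1}{47583} = 108437120 \cdot \frac{1}{47583} = \frac{108437120}{47583} \approx 2278.9$)
$- \frac{11820}{Q} + \frac{\frac{1}{-29 - 25} - -2176}{-7801} = - \frac{11820}{\frac{108437120}{47583}} + \frac{\frac{1}{-29 - 25} - -2176}{-7801} = \left(-11820\right) \frac{47583}{108437120} + \left(\frac{1}{-54} + 2176\right) \left(- \frac{1}{7801}\right) = - \frac{28121553}{5421856} + \left(- \frac{1}{54} + 2176\right) \left(- \frac{1}{7801}\right) = - \frac{28121553}{5421856} + \frac{117503}{54} \left(- \frac{1}{7801}\right) = - \frac{28121553}{5421856} - \frac{117503}{421254} = - \frac{6241700516515}{1141989263712}$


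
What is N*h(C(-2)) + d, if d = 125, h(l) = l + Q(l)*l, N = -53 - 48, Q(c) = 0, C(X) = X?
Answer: 327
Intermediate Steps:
N = -101
h(l) = l (h(l) = l + 0*l = l + 0 = l)
N*h(C(-2)) + d = -101*(-2) + 125 = 202 + 125 = 327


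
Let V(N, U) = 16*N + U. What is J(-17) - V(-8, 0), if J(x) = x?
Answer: 111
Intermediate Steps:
V(N, U) = U + 16*N
J(-17) - V(-8, 0) = -17 - (0 + 16*(-8)) = -17 - (0 - 128) = -17 - 1*(-128) = -17 + 128 = 111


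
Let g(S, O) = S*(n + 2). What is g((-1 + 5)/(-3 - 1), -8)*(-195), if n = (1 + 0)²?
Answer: 585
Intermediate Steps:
n = 1 (n = 1² = 1)
g(S, O) = 3*S (g(S, O) = S*(1 + 2) = S*3 = 3*S)
g((-1 + 5)/(-3 - 1), -8)*(-195) = (3*((-1 + 5)/(-3 - 1)))*(-195) = (3*(4/(-4)))*(-195) = (3*(4*(-¼)))*(-195) = (3*(-1))*(-195) = -3*(-195) = 585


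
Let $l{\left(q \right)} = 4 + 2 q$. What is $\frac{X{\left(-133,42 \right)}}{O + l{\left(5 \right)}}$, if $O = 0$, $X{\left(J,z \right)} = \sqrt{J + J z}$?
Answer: $\frac{i \sqrt{5719}}{14} \approx 5.4017 i$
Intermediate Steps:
$\frac{X{\left(-133,42 \right)}}{O + l{\left(5 \right)}} = \frac{\sqrt{- 133 \left(1 + 42\right)}}{0 + \left(4 + 2 \cdot 5\right)} = \frac{\sqrt{\left(-133\right) 43}}{0 + \left(4 + 10\right)} = \frac{\sqrt{-5719}}{0 + 14} = \frac{i \sqrt{5719}}{14}$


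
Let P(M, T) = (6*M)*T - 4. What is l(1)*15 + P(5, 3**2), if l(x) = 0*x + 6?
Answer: 356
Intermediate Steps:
P(M, T) = -4 + 6*M*T (P(M, T) = 6*M*T - 4 = -4 + 6*M*T)
l(x) = 6 (l(x) = 0 + 6 = 6)
l(1)*15 + P(5, 3**2) = 6*15 + (-4 + 6*5*3**2) = 90 + (-4 + 6*5*9) = 90 + (-4 + 270) = 90 + 266 = 356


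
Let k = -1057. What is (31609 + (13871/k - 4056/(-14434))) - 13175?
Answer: 20074770105/1089767 ≈ 18421.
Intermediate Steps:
(31609 + (13871/k - 4056/(-14434))) - 13175 = (31609 + (13871/(-1057) - 4056/(-14434))) - 13175 = (31609 + (13871*(-1/1057) - 4056*(-1/14434))) - 13175 = (31609 + (-13871/1057 + 2028/7217)) - 13175 = (31609 - 13994773/1089767) - 13175 = 34432450330/1089767 - 13175 = 20074770105/1089767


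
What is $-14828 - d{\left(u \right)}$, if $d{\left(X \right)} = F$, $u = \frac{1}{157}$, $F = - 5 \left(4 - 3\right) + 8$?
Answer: $-14831$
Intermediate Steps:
$F = 3$ ($F = - 5 \left(4 - 3\right) + 8 = \left(-5\right) 1 + 8 = -5 + 8 = 3$)
$u = \frac{1}{157} \approx 0.0063694$
$d{\left(X \right)} = 3$
$-14828 - d{\left(u \right)} = -14828 - 3 = -14831$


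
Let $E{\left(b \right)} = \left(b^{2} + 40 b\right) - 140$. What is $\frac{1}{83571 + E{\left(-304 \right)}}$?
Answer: $\frac{1}{163687} \approx 6.1092 \cdot 10^{-6}$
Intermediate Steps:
$E{\left(b \right)} = -140 + b^{2} + 40 b$
$\frac{1}{83571 + E{\left(-304 \right)}} = \frac{1}{83571 + \left(-140 + \left(-304\right)^{2} + 40 \left(-304\right)\right)} = \frac{1}{83571 - -80116} = \frac{1}{83571 + 80116} = \frac{1}{163687}$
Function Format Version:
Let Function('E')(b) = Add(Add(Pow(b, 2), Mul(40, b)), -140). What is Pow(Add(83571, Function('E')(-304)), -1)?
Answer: Rational(1, 163687) ≈ 6.1092e-6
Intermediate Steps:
Function('E')(b) = Add(-140, Pow(b, 2), Mul(40, b))
Pow(Add(83571, Function('E')(-304)), -1) = Pow(Add(83571, Add(-140, Pow(-304, 2), Mul(40, -304))), -1) = Pow(Add(83571, Add(-140, 92416, -12160)), -1) = Pow(Add(83571, 80116), -1) = Pow(163687, -1) = Rational(1, 163687)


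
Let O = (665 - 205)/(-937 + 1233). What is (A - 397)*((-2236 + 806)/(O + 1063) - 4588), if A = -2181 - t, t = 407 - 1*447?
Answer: 101952784272/8753 ≈ 1.1648e+7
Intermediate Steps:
t = -40 (t = 407 - 447 = -40)
O = 115/74 (O = 460/296 = 460*(1/296) = 115/74 ≈ 1.5541)
A = -2141 (A = -2181 - 1*(-40) = -2181 + 40 = -2141)
(A - 397)*((-2236 + 806)/(O + 1063) - 4588) = (-2141 - 397)*((-2236 + 806)/(115/74 + 1063) - 4588) = -2538*(-1430/78777/74 - 4588) = -2538*(-1430*74/78777 - 4588) = -2538*(-105820/78777 - 4588) = -2538*(-361534696/78777) = 101952784272/8753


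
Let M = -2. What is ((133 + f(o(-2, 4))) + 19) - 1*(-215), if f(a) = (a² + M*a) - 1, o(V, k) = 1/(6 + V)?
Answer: 5849/16 ≈ 365.56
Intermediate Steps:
f(a) = -1 + a² - 2*a (f(a) = (a² - 2*a) - 1 = -1 + a² - 2*a)
((133 + f(o(-2, 4))) + 19) - 1*(-215) = ((133 + (-1 + (1/(6 - 2))² - 2/(6 - 2))) + 19) - 1*(-215) = ((133 + (-1 + (1/4)² - 2/4)) + 19) + 215 = ((133 + (-1 + (¼)² - 2*¼)) + 19) + 215 = ((133 + (-1 + 1/16 - ½)) + 19) + 215 = ((133 - 23/16) + 19) + 215 = (2105/16 + 19) + 215 = 2409/16 + 215 = 5849/16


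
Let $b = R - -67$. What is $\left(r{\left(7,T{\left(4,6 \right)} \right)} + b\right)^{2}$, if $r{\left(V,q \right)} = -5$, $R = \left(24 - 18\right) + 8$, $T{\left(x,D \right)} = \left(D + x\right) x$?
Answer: $5776$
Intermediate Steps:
$T{\left(x,D \right)} = x \left(D + x\right)$
$R = 14$ ($R = 6 + 8 = 14$)
$b = 81$ ($b = 14 - -67 = 14 + 67 = 81$)
$\left(r{\left(7,T{\left(4,6 \right)} \right)} + b\right)^{2} = \left(-5 + 81\right)^{2} = 76^{2} = 5776$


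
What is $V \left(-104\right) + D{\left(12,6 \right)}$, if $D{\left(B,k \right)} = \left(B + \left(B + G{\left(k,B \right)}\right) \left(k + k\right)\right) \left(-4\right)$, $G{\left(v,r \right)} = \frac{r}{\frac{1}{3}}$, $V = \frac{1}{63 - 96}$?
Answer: $- \frac{77512}{33} \approx -2348.8$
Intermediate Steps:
$V = - \frac{1}{33}$ ($V = \frac{1}{-33} = - \frac{1}{33} \approx -0.030303$)
$G{\left(v,r \right)} = 3 r$ ($G{\left(v,r \right)} = r \frac{1}{\frac{1}{3}} = r 3 = 3 r$)
$D{\left(B,k \right)} = - 4 B - 32 B k$ ($D{\left(B,k \right)} = \left(B + \left(B + 3 B\right) \left(k + k\right)\right) \left(-4\right) = \left(B + 4 B 2 k\right) \left(-4\right) = \left(B + 8 B k\right) \left(-4\right) = - 4 B - 32 B k$)
$V \left(-104\right) + D{\left(12,6 \right)} = \left(- \frac{1}{33}\right) \left(-104\right) + 4 \cdot 12 \left(-1 - 48\right) = \frac{104}{33} + 4 \cdot 12 \left(-1 - 48\right) = \frac{104}{33} + 4 \cdot 12 \left(-49\right) = \frac{104}{33} - 2352 = - \frac{77512}{33}$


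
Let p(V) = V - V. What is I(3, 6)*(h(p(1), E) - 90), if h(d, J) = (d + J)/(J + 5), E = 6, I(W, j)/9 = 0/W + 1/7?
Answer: -8856/77 ≈ -115.01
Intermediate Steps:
I(W, j) = 9/7 (I(W, j) = 9*(0/W + 1/7) = 9*(0 + 1*(⅐)) = 9*(0 + ⅐) = 9*(⅐) = 9/7)
p(V) = 0
h(d, J) = (J + d)/(5 + J)
I(3, 6)*(h(p(1), E) - 90) = 9*((6 + 0)/(5 + 6) - 90)/7 = 9*(6/11 - 90)/7 = (9/7)*(-984/11) = -8856/77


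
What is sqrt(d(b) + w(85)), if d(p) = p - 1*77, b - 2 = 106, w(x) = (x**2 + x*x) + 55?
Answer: 2*sqrt(3634) ≈ 120.57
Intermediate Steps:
w(x) = 55 + 2*x**2 (w(x) = (x**2 + x**2) + 55 = 2*x**2 + 55 = 55 + 2*x**2)
b = 108 (b = 2 + 106 = 108)
d(p) = -77 + p (d(p) = p - 77 = -77 + p)
sqrt(d(b) + w(85)) = sqrt((-77 + 108) + (55 + 2*85**2)) = sqrt(31 + (55 + 2*7225)) = sqrt(31 + (55 + 14450)) = sqrt(31 + 14505) = sqrt(14536) = 2*sqrt(3634)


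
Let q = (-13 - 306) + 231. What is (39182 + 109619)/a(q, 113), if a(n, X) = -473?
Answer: -148801/473 ≈ -314.59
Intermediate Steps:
q = -88 (q = -319 + 231 = -88)
(39182 + 109619)/a(q, 113) = (39182 + 109619)/(-473) = 148801*(-1/473) = -148801/473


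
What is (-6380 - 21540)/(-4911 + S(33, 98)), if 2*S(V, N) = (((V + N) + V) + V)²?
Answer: -55840/28987 ≈ -1.9264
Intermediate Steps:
S(V, N) = (N + 3*V)²/2 (S(V, N) = (((V + N) + V) + V)²/2 = (((N + V) + V) + V)²/2 = ((N + 2*V) + V)²/2 = (N + 3*V)²/2)
(-6380 - 21540)/(-4911 + S(33, 98)) = (-6380 - 21540)/(-4911 + (98 + 3*33)²/2) = -27920/(-4911 + (98 + 99)²/2) = -27920/(-4911 + (½)*197²) = -27920/(-4911 + (½)*38809) = -27920/(-4911 + 38809/2) = -27920/28987/2 = -27920*2/28987 = -55840/28987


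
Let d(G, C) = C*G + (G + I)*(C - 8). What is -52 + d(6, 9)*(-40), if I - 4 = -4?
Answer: -2452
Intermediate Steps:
I = 0 (I = 4 - 4 = 0)
d(G, C) = C*G + G*(-8 + C) (d(G, C) = C*G + (G + 0)*(C - 8) = C*G + G*(-8 + C))
-52 + d(6, 9)*(-40) = -52 + (2*6*(-4 + 9))*(-40) = -52 + (2*6*5)*(-40) = -52 + 60*(-40) = -52 - 2400 = -2452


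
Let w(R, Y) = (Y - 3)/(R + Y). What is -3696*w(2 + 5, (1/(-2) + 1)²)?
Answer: 40656/29 ≈ 1401.9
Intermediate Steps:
w(R, Y) = (-3 + Y)/(R + Y)
-3696*w(2 + 5, (1/(-2) + 1)²) = -3696*(-3 + (1/(-2) + 1)²)/((2 + 5) + (1/(-2) + 1)²) = -3696*(-3 + (-½ + 1)²)/(7 + (-½ + 1)²) = -3696*(-3 + (½)²)/(7 + (½)²) = -3696*(-3 + ¼)/(7 + ¼) = -3696*(-11)/(29/4*4) = -14784*(-11)/(29*4) = -3696*(-11/29) = 40656/29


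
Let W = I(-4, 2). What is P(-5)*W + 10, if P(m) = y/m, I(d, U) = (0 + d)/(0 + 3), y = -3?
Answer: 46/5 ≈ 9.2000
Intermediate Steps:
I(d, U) = d/3
W = -4/3 (W = (1/3)*(-4) = -4/3 ≈ -1.3333)
P(m) = -3/m
P(-5)*W + 10 = -3/(-5)*(-4/3) + 10 = -3*(-1/5)*(-4/3) + 10 = (3/5)*(-4/3) + 10 = -4/5 + 10 = 46/5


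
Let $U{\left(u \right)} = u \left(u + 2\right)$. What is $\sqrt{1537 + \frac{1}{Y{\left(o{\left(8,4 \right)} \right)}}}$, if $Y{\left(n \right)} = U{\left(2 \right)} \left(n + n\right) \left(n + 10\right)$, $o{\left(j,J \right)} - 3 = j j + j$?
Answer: $\frac{\sqrt{39977370255}}{5100} \approx 39.205$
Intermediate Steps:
$U{\left(u \right)} = u \left(2 + u\right)$
$o{\left(j,J \right)} = 3 + j + j^{2}$ ($o{\left(j,J \right)} = 3 + \left(j j + j\right) = 3 + \left(j^{2} + j\right) = 3 + \left(j + j^{2}\right) = 3 + j + j^{2}$)
$Y{\left(n \right)} = 16 n \left(10 + n\right)$ ($Y{\left(n \right)} = 2 \left(2 + 2\right) \left(n + n\right) \left(n + 10\right) = 2 \cdot 4 \cdot 2 n \left(10 + n\right) = 8 \cdot 2 n \left(10 + n\right) = 16 n \left(10 + n\right)$)
$\sqrt{1537 + \frac{1}{Y{\left(o{\left(8,4 \right)} \right)}}} = \sqrt{1537 + \frac{1}{16 \left(3 + 8 + 8^{2}\right) \left(10 + \left(3 + 8 + 8^{2}\right)\right)}} = \sqrt{1537 + \frac{1}{16 \left(3 + 8 + 64\right) \left(10 + \left(3 + 8 + 64\right)\right)}} = \sqrt{1537 + \frac{1}{16 \cdot 75 \left(10 + 75\right)}} = \sqrt{1537 + \frac{1}{16 \cdot 75 \cdot 85}} = \sqrt{1537 + \frac{1}{102000}} = \sqrt{\frac{156774001}{102000}} = \frac{\sqrt{39977370255}}{5100}$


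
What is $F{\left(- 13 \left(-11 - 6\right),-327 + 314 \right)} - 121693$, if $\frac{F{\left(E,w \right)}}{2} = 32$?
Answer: $-121629$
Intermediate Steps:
$F{\left(E,w \right)} = 64$ ($F{\left(E,w \right)} = 2 \cdot 32 = 64$)
$F{\left(- 13 \left(-11 - 6\right),-327 + 314 \right)} - 121693 = 64 - 121693 = -121629$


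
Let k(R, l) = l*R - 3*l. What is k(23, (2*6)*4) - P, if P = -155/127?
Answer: 122075/127 ≈ 961.22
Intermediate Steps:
k(R, l) = -3*l + R*l (k(R, l) = R*l - 3*l = -3*l + R*l)
P = -155/127 (P = -155*1/127 = -155/127 ≈ -1.2205)
k(23, (2*6)*4) - P = ((2*6)*4)*(-3 + 23) - 1*(-155/127) = (12*4)*20 + 155/127 = 48*20 + 155/127 = 960 + 155/127 = 122075/127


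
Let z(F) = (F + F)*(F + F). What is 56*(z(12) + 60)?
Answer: 35616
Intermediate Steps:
z(F) = 4*F² (z(F) = (2*F)*(2*F) = 4*F²)
56*(z(12) + 60) = 56*(4*12² + 60) = 56*(4*144 + 60) = 56*(576 + 60) = 56*636 = 35616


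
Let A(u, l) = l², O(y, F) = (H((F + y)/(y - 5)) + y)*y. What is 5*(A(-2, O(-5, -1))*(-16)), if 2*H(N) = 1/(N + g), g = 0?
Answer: -312500/9 ≈ -34722.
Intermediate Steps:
H(N) = 1/(2*N) (H(N) = 1/(2*(N + 0)) = 1/(2*N))
O(y, F) = y*(y + (-5 + y)/(2*(F + y))) (O(y, F) = (1/(2*(((F + y)/(y - 5)))) + y)*y = (1/(2*(((F + y)/(-5 + y)))) + y)*y = (((-5 + y)/(F + y))/2 + y)*y = ((-5 + y)/(2*(F + y)) + y)*y = (y + (-5 + y)/(2*(F + y)))*y = y*(y + (-5 + y)/(2*(F + y))))
5*(A(-2, O(-5, -1))*(-16)) = 5*(((½)*(-5)*(-5 - 5 + 2*(-5)*(-1 - 5))/(-1 - 5))²*(-16)) = 5*(((½)*(-5)*(-5 - 5 + 2*(-5)*(-6))/(-6))²*(-16)) = 5*(((½)*(-5)*(-⅙)*(-5 - 5 + 60))²*(-16)) = 5*(((½)*(-5)*(-⅙)*50)²*(-16)) = 5*((125/6)²*(-16)) = 5*((15625/36)*(-16)) = 5*(-62500/9) = -312500/9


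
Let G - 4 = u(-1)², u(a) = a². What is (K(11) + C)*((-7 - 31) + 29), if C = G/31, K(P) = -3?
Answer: 792/31 ≈ 25.548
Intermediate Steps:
G = 5 (G = 4 + ((-1)²)² = 4 + 1² = 4 + 1 = 5)
C = 5/31 ≈ 0.16129
(K(11) + C)*((-7 - 31) + 29) = (-3 + 5/31)*((-7 - 31) + 29) = -88*(-38 + 29)/31 = -88/31*(-9) = 792/31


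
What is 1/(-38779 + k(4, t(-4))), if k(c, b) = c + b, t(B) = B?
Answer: -1/38779 ≈ -2.5787e-5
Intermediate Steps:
k(c, b) = b + c
1/(-38779 + k(4, t(-4))) = 1/(-38779 + (-4 + 4)) = 1/(-38779 + 0) = 1/(-38779) = -1/38779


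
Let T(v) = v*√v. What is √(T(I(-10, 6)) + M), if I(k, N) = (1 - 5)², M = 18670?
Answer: √18734 ≈ 136.87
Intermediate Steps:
I(k, N) = 16 (I(k, N) = (-4)² = 16)
T(v) = v^(3/2)
√(T(I(-10, 6)) + M) = √(16^(3/2) + 18670) = √(64 + 18670) = √18734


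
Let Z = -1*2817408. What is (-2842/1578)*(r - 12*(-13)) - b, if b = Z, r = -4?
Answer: 2222718920/789 ≈ 2.8171e+6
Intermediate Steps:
Z = -2817408
b = -2817408
(-2842/1578)*(r - 12*(-13)) - b = (-2842/1578)*(-4 - 12*(-13)) - 1*(-2817408) = (-2842*1/1578)*(-4 + 156) + 2817408 = -1421/789*152 + 2817408 = -215992/789 + 2817408 = 2222718920/789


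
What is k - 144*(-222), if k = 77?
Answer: 32045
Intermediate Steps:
k - 144*(-222) = 77 - 144*(-222) = 77 + 31968 = 32045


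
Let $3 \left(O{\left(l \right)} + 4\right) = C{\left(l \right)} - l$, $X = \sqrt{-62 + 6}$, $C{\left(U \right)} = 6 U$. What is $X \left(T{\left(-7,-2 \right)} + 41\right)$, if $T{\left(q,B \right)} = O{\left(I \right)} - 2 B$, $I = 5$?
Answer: $\frac{296 i \sqrt{14}}{3} \approx 369.18 i$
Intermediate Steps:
$X = 2 i \sqrt{14}$ ($X = \sqrt{-56} = 2 i \sqrt{14} \approx 7.4833 i$)
$O{\left(l \right)} = -4 + \frac{5 l}{3}$ ($O{\left(l \right)} = -4 + \frac{6 l - l}{3} = -4 + \frac{5 l}{3}$)
$T{\left(q,B \right)} = \frac{13}{3} - 2 B$ ($T{\left(q,B \right)} = \left(-4 + \frac{5}{3} \cdot 5\right) - 2 B = \left(-4 + \frac{25}{3}\right) - 2 B = \frac{13}{3} - 2 B$)
$X \left(T{\left(-7,-2 \right)} + 41\right) = 2 i \sqrt{14} \left(\left(\frac{13}{3} - -4\right) + 41\right) = 2 i \sqrt{14} \left(\left(\frac{13}{3} + 4\right) + 41\right) = 2 i \sqrt{14} \left(\frac{25}{3} + 41\right) = 2 i \sqrt{14} \cdot \frac{148}{3} = \frac{296 i \sqrt{14}}{3}$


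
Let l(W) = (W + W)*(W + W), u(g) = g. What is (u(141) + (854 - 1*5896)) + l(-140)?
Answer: 73499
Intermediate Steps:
l(W) = 4*W² (l(W) = (2*W)*(2*W) = 4*W²)
(u(141) + (854 - 1*5896)) + l(-140) = (141 + (854 - 1*5896)) + 4*(-140)² = (141 + (854 - 5896)) + 4*19600 = (141 - 5042) + 78400 = -4901 + 78400 = 73499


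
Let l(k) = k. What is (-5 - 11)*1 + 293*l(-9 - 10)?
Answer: -5583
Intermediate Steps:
(-5 - 11)*1 + 293*l(-9 - 10) = (-5 - 11)*1 + 293*(-9 - 10) = -16*1 + 293*(-19) = -16 - 5567 = -5583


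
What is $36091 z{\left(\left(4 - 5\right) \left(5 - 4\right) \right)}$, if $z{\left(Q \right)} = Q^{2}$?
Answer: $36091$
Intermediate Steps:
$36091 z{\left(\left(4 - 5\right) \left(5 - 4\right) \right)} = 36091 \left(\left(4 - 5\right) \left(5 - 4\right)\right)^{2} = 36091 \left(\left(-1\right) 1\right)^{2} = 36091 \left(-1\right)^{2} = 36091 \cdot 1 = 36091$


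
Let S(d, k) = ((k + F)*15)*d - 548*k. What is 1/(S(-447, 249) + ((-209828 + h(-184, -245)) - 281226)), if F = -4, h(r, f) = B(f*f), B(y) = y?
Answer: -1/2210206 ≈ -4.5245e-7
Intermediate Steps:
h(r, f) = f**2 (h(r, f) = f*f = f**2)
S(d, k) = -548*k + d*(-60 + 15*k) (S(d, k) = ((k - 4)*15)*d - 548*k = ((-4 + k)*15)*d - 548*k = (-60 + 15*k)*d - 548*k = d*(-60 + 15*k) - 548*k = -548*k + d*(-60 + 15*k))
1/(S(-447, 249) + ((-209828 + h(-184, -245)) - 281226)) = 1/((-548*249 - 60*(-447) + 15*(-447)*249) + ((-209828 + (-245)**2) - 281226)) = 1/((-136452 + 26820 - 1669545) + ((-209828 + 60025) - 281226)) = 1/(-1779177 + (-149803 - 281226)) = 1/(-1779177 - 431029) = 1/(-2210206) = -1/2210206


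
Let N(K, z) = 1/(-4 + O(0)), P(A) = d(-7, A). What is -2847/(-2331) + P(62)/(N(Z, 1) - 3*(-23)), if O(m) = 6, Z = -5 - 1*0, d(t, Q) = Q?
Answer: 228259/108003 ≈ 2.1134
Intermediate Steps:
Z = -5 (Z = -5 + 0 = -5)
P(A) = A
N(K, z) = 1/2 (N(K, z) = 1/(-4 + 6) = 1/2)
-2847/(-2331) + P(62)/(N(Z, 1) - 3*(-23)) = -2847/(-2331) + 62/(1/2 - 3*(-23)) = -2847*(-1/2331) + 62/(1/2 + 69) = 949/777 + 62/(139/2) = 949/777 + 62*(2/139) = 949/777 + 124/139 = 228259/108003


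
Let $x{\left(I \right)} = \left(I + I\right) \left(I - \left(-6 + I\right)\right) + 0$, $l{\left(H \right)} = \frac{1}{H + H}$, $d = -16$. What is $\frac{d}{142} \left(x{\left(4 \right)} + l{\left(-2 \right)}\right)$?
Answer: $- \frac{382}{71} \approx -5.3803$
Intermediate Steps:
$l{\left(H \right)} = \frac{1}{2 H}$
$x{\left(I \right)} = 12 I$ ($x{\left(I \right)} = 2 I 6 + 0 = 12 I + 0 = 12 I$)
$\frac{d}{142} \left(x{\left(4 \right)} + l{\left(-2 \right)}\right) = - \frac{16}{142} \left(12 \cdot 4 + \frac{1}{2 \left(-2\right)}\right) = \left(-16\right) \frac{1}{142} \left(48 + \frac{1}{2} \left(- \frac{1}{2}\right)\right) = - \frac{8 \left(48 - \frac{1}{4}\right)}{71} = \left(- \frac{8}{71}\right) \frac{191}{4} = - \frac{382}{71}$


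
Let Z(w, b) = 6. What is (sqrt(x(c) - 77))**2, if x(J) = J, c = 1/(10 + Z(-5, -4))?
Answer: -1231/16 ≈ -76.938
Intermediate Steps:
c = 1/16 (c = 1/(10 + 6) = 1/16 ≈ 0.062500)
(sqrt(x(c) - 77))**2 = (sqrt(1/16 - 77))**2 = (sqrt(-1231/16))**2 = (I*sqrt(1231)/4)**2 = -1231/16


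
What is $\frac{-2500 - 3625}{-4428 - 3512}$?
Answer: $\frac{1225}{1588} \approx 0.77141$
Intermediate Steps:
$\frac{-2500 - 3625}{-4428 - 3512} = - \frac{6125}{-7940} = \left(-6125\right) \left(- \frac{1}{7940}\right) = \frac{1225}{1588}$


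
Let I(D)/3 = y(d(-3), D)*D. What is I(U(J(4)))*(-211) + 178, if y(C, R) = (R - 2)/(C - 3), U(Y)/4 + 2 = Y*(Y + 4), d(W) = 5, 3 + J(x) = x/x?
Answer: -197318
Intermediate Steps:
J(x) = -2 (J(x) = -3 + x/x = -3 + 1 = -2)
U(Y) = -8 + 4*Y*(4 + Y) (U(Y) = -8 + 4*(Y*(Y + 4)) = -8 + 4*(Y*(4 + Y)) = -8 + 4*Y*(4 + Y))
y(C, R) = (-2 + R)/(-3 + C)
I(D) = 3*D*(-1 + D/2) (I(D) = 3*(((-2 + D)/(-3 + 5))*D) = 3*(((-2 + D)/2)*D) = 3*((-1 + D/2)*D) = 3*(D*(-1 + D/2)) = 3*D*(-1 + D/2))
I(U(J(4)))*(-211) + 178 = (3*(-8 + 4*(-2)**2 + 16*(-2))*(-2 + (-8 + 4*(-2)**2 + 16*(-2)))/2)*(-211) + 178 = (3*(-8 + 4*4 - 32)*(-2 + (-8 + 4*4 - 32))/2)*(-211) + 178 = (3*(-8 + 16 - 32)*(-2 + (-8 + 16 - 32))/2)*(-211) + 178 = ((3/2)*(-24)*(-2 - 24))*(-211) + 178 = ((3/2)*(-24)*(-26))*(-211) + 178 = 936*(-211) + 178 = -197496 + 178 = -197318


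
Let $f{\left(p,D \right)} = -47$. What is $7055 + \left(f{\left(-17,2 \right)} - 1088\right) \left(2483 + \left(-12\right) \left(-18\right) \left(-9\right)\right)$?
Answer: $-604710$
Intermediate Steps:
$7055 + \left(f{\left(-17,2 \right)} - 1088\right) \left(2483 + \left(-12\right) \left(-18\right) \left(-9\right)\right) = 7055 + \left(-47 - 1088\right) \left(2483 + \left(-12\right) \left(-18\right) \left(-9\right)\right) = 7055 + \left(-47 - 1088\right) \left(2483 + 216 \left(-9\right)\right) = 7055 + \left(-47 - 1088\right) \left(2483 - 1944\right) = 7055 - 611765 = -604710$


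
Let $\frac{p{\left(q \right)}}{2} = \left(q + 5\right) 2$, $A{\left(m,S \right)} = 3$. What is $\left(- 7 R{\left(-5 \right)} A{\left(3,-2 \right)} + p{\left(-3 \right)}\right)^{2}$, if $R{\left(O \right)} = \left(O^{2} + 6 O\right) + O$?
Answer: $47524$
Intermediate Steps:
$R{\left(O \right)} = O^{2} + 7 O$
$p{\left(q \right)} = 20 + 4 q$ ($p{\left(q \right)} = 2 \left(q + 5\right) 2 = 2 \left(5 + q\right) 2 = 2 \left(10 + 2 q\right) = 20 + 4 q$)
$\left(- 7 R{\left(-5 \right)} A{\left(3,-2 \right)} + p{\left(-3 \right)}\right)^{2} = \left(- 7 \left(- 5 \left(7 - 5\right)\right) 3 + \left(20 + 4 \left(-3\right)\right)\right)^{2} = \left(- 7 \left(\left(-5\right) 2\right) 3 + \left(20 - 12\right)\right)^{2} = \left(\left(-7\right) \left(-10\right) 3 + 8\right)^{2} = \left(70 \cdot 3 + 8\right)^{2} = \left(210 + 8\right)^{2} = 218^{2} = 47524$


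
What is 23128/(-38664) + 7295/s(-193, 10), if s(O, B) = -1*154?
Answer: -35701949/744282 ≈ -47.968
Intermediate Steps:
s(O, B) = -154
23128/(-38664) + 7295/s(-193, 10) = 23128/(-38664) + 7295/(-154) = 23128*(-1/38664) + 7295*(-1/154) = -2891/4833 - 7295/154 = -35701949/744282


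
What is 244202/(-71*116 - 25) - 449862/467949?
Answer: -39330130560/1288575563 ≈ -30.522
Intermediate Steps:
244202/(-71*116 - 25) - 449862/467949 = 244202/(-8236 - 25) - 449862*1/467949 = 244202/(-8261) - 149954/155983 = 244202*(-1/8261) - 149954/155983 = -244202/8261 - 149954/155983 = -39330130560/1288575563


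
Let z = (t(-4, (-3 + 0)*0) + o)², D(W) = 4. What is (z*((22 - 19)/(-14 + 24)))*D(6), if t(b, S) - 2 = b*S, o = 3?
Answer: 30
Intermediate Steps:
t(b, S) = 2 + S*b (t(b, S) = 2 + b*S = 2 + S*b)
z = 25 (z = ((2 + ((-3 + 0)*0)*(-4)) + 3)² = ((2 - 3*0*(-4)) + 3)² = ((2 + 0*(-4)) + 3)² = ((2 + 0) + 3)² = (2 + 3)² = 5² = 25)
(z*((22 - 19)/(-14 + 24)))*D(6) = (25*((22 - 19)/(-14 + 24)))*4 = (25*(3/10))*4 = (15/2)*4 = 30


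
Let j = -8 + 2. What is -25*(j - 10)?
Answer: 400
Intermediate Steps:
j = -6
-25*(j - 10) = -25*(-6 - 10) = -25*(-16) = 400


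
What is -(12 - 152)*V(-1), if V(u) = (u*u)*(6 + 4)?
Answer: 1400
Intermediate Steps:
V(u) = 10*u² (V(u) = u²*10 = 10*u²)
-(12 - 152)*V(-1) = -(12 - 152)*10*(-1)² = -(-140)*10*1 = -(-140)*10 = -1*(-1400) = 1400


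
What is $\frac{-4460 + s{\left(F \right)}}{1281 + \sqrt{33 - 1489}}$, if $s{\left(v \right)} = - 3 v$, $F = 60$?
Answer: $- \frac{849120}{234631} + \frac{18560 i \sqrt{91}}{1642417} \approx -3.619 + 0.1078 i$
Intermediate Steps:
$\frac{-4460 + s{\left(F \right)}}{1281 + \sqrt{33 - 1489}} = \frac{-4460 - 180}{1281 + \sqrt{33 - 1489}} = \frac{-4460 - 180}{1281 + \sqrt{-1456}} = - \frac{4640}{1281 + 4 i \sqrt{91}}$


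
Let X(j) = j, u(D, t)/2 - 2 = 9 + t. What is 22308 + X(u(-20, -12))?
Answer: 22306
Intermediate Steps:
u(D, t) = 22 + 2*t (u(D, t) = 4 + 2*(9 + t) = 4 + (18 + 2*t) = 22 + 2*t)
22308 + X(u(-20, -12)) = 22308 + (22 + 2*(-12)) = 22308 + (22 - 24) = 22308 - 2 = 22306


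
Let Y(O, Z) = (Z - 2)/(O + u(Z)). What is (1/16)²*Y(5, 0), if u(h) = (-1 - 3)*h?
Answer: -1/640 ≈ -0.0015625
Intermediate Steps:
u(h) = -4*h
Y(O, Z) = (-2 + Z)/(O - 4*Z) (Y(O, Z) = (Z - 2)/(O - 4*Z) = (-2 + Z)/(O - 4*Z))
(1/16)²*Y(5, 0) = (1/16)²*((-2 + 0)/(5 - 4*0)) = (1/16)²*(-2/(5 + 0)) = (-2/5)/256 = ((⅕)*(-2))/256 = (1/256)*(-⅖) = -1/640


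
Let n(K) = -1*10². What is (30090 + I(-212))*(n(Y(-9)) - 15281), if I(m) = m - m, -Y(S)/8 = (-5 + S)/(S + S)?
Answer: -462814290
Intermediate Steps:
Y(S) = -4*(-5 + S)/S (Y(S) = -8*(-5 + S)/(S + S) = -8*(-5 + S)/(2*S) = -8*(-5 + S)*1/(2*S) = -4*(-5 + S)/S)
n(K) = -100 (n(K) = -1*100 = -100)
I(m) = 0
(30090 + I(-212))*(n(Y(-9)) - 15281) = (30090 + 0)*(-100 - 15281) = 30090*(-15381) = -462814290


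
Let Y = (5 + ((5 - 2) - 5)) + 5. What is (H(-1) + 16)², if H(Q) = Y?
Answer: 576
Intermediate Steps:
Y = 8 (Y = (5 + (3 - 5)) + 5 = (5 - 2) + 5 = 3 + 5 = 8)
H(Q) = 8
(H(-1) + 16)² = (8 + 16)² = 24² = 576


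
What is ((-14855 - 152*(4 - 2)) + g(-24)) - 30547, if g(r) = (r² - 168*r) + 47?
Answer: -41051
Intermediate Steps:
g(r) = 47 + r² - 168*r
((-14855 - 152*(4 - 2)) + g(-24)) - 30547 = ((-14855 - 152*(4 - 2)) + (47 + (-24)² - 168*(-24))) - 30547 = ((-14855 - 152*2) + (47 + 576 + 4032)) - 30547 = ((-14855 - 1*304) + 4655) - 30547 = ((-14855 - 304) + 4655) - 30547 = (-15159 + 4655) - 30547 = -10504 - 30547 = -41051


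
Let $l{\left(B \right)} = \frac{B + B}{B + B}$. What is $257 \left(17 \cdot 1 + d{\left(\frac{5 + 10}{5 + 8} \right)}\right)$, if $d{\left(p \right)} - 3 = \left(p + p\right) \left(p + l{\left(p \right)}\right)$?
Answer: $\frac{1084540}{169} \approx 6417.4$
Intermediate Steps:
$l{\left(B \right)} = 1$ ($l{\left(B \right)} = \frac{2 B}{2 B} = 2 B \frac{1}{2 B} = 1$)
$d{\left(p \right)} = 3 + 2 p \left(1 + p\right)$ ($d{\left(p \right)} = 3 + \left(p + p\right) \left(p + 1\right) = 3 + 2 p \left(1 + p\right)$)
$257 \left(17 \cdot 1 + d{\left(\frac{5 + 10}{5 + 8} \right)}\right) = 257 \left(17 \cdot 1 + \left(3 + 2 \frac{5 + 10}{5 + 8} + 2 \left(\frac{5 + 10}{5 + 8}\right)^{2}\right)\right) = 257 \left(17 + \left(3 + 2 \cdot \frac{15}{13} + 2 \left(\frac{15}{13}\right)^{2}\right)\right) = 257 \left(17 + \left(3 + \frac{30}{13} + 2 \cdot \frac{225}{169}\right)\right) = 257 \left(17 + \left(3 + \frac{30}{13} + \frac{450}{169}\right)\right) = 257 \left(17 + \frac{1347}{169}\right) = 257 \cdot \frac{4220}{169} = \frac{1084540}{169}$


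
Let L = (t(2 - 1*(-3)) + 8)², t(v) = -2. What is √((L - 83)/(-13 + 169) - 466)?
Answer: I*√2836977/78 ≈ 21.594*I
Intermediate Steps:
L = 36 (L = (-2 + 8)² = 6² = 36)
√((L - 83)/(-13 + 169) - 466) = √((36 - 83)/(-13 + 169) - 466) = √(-47/156 - 466) = √(-72743/156) = I*√2836977/78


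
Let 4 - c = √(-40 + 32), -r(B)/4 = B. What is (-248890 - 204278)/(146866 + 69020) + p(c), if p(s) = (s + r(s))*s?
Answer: -939072/35981 + 48*I*√2 ≈ -26.099 + 67.882*I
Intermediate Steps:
r(B) = -4*B
c = 4 - 2*I*√2 (c = 4 - √(-40 + 32) = 4 - √(-8) = 4 - 2*I*√2 ≈ 4.0 - 2.8284*I)
p(s) = -3*s² (p(s) = (s - 4*s)*s = (-3*s)*s = -3*s²)
(-248890 - 204278)/(146866 + 69020) + p(c) = (-248890 - 204278)/(146866 + 69020) - 3*(4 - 2*I*√2)² = -453168/215886 - 3*(4 - 2*I*√2)² = -453168*1/215886 - 3*(4 - 2*I*√2)² = -75528/35981 - 3*(4 - 2*I*√2)²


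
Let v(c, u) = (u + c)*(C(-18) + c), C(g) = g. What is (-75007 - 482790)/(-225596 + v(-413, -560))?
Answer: -557797/193767 ≈ -2.8787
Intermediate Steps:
v(c, u) = (-18 + c)*(c + u) (v(c, u) = (u + c)*(-18 + c) = (c + u)*(-18 + c) = (-18 + c)*(c + u))
(-75007 - 482790)/(-225596 + v(-413, -560)) = (-75007 - 482790)/(-225596 + ((-413)² - 18*(-413) - 18*(-560) - 413*(-560))) = -557797/(-225596 + (170569 + 7434 + 10080 + 231280)) = -557797/(-225596 + 419363) = -557797/193767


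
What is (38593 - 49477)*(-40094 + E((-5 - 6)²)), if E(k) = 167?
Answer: 434565468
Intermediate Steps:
(38593 - 49477)*(-40094 + E((-5 - 6)²)) = (38593 - 49477)*(-40094 + 167) = -10884*(-39927) = 434565468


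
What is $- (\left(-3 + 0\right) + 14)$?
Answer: $-11$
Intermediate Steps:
$- (\left(-3 + 0\right) + 14) = - (-3 + 14) = \left(-1\right) 11 = -11$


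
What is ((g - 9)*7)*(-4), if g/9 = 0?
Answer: 252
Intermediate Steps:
g = 0 (g = 9*0 = 0)
((g - 9)*7)*(-4) = ((0 - 9)*7)*(-4) = -9*7*(-4) = -63*(-4) = 252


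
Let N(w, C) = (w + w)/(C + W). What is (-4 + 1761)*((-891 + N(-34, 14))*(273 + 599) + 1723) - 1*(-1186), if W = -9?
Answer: -6914563907/5 ≈ -1.3829e+9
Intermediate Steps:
N(w, C) = 2*w/(-9 + C) (N(w, C) = (w + w)/(C - 9) = (2*w)/(-9 + C) = 2*w/(-9 + C))
(-4 + 1761)*((-891 + N(-34, 14))*(273 + 599) + 1723) - 1*(-1186) = (-4 + 1761)*((-891 + 2*(-34)/(-9 + 14))*(273 + 599) + 1723) - 1*(-1186) = 1757*((-891 + 2*(-34)/5)*872 + 1723) + 1186 = 1757*((-891 + 2*(-34)*(1/5))*872 + 1723) + 1186 = 1757*((-891 - 68/5)*872 + 1723) + 1186 = 1757*(-4523/5*872 + 1723) + 1186 = 1757*(-3944056/5 + 1723) + 1186 = 1757*(-3935441/5) + 1186 = -6914569837/5 + 1186 = -6914563907/5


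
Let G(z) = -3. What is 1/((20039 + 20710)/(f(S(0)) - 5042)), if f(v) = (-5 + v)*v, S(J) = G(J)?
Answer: -5018/40749 ≈ -0.12314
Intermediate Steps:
S(J) = -3
f(v) = v*(-5 + v)
1/((20039 + 20710)/(f(S(0)) - 5042)) = 1/((20039 + 20710)/(-3*(-5 - 3) - 5042)) = 1/(40749/(-3*(-8) - 5042)) = 1/(40749/(24 - 5042)) = 1/(40749/(-5018)) = 1/(40749*(-1/5018)) = 1/(-40749/5018) = -5018/40749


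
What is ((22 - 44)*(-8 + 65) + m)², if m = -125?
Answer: 1901641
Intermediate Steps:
((22 - 44)*(-8 + 65) + m)² = ((22 - 44)*(-8 + 65) - 125)² = (-22*57 - 125)² = (-1254 - 125)² = (-1379)² = 1901641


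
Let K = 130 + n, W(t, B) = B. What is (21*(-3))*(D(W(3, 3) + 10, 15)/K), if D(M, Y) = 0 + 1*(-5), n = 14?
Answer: 35/16 ≈ 2.1875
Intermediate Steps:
D(M, Y) = -5 (D(M, Y) = 0 - 5 = -5)
K = 144 (K = 130 + 14 = 144)
(21*(-3))*(D(W(3, 3) + 10, 15)/K) = (21*(-3))*(-5/144) = -(-315)/144 = -63*(-5/144) = 35/16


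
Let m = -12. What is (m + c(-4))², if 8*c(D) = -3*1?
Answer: 9801/64 ≈ 153.14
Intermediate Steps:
c(D) = -3/8 (c(D) = (-3*1)/8 = (⅛)*(-3) = -3/8)
(m + c(-4))² = (-12 - 3/8)² = (-99/8)² = 9801/64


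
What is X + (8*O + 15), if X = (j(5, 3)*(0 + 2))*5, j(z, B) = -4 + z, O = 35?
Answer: 305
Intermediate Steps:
X = 10 (X = ((-4 + 5)*(0 + 2))*5 = (1*2)*5 = 2*5 = 10)
X + (8*O + 15) = 10 + (8*35 + 15) = 10 + (280 + 15) = 10 + 295 = 305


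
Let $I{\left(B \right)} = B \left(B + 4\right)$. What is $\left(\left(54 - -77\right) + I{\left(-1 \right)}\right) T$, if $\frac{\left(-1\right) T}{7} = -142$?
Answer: $127232$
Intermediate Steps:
$T = 994$ ($T = \left(-7\right) \left(-142\right) = 994$)
$I{\left(B \right)} = B \left(4 + B\right)$
$\left(\left(54 - -77\right) + I{\left(-1 \right)}\right) T = \left(\left(54 - -77\right) - \left(4 - 1\right)\right) 994 = \left(\left(54 + 77\right) - 3\right) 994 = \left(131 - 3\right) 994 = 128 \cdot 994 = 127232$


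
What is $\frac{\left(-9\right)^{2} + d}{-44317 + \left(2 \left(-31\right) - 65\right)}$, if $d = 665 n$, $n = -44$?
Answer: $\frac{29179}{44444} \approx 0.65653$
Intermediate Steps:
$d = -29260$ ($d = 665 \left(-44\right) = -29260$)
$\frac{\left(-9\right)^{2} + d}{-44317 + \left(2 \left(-31\right) - 65\right)} = \frac{\left(-9\right)^{2} - 29260}{-44317 + \left(2 \left(-31\right) - 65\right)} = \frac{81 - 29260}{-44317 - 127} = - \frac{29179}{-44317 - 127} = - \frac{29179}{-44444} = \left(-29179\right) \left(- \frac{1}{44444}\right) = \frac{29179}{44444}$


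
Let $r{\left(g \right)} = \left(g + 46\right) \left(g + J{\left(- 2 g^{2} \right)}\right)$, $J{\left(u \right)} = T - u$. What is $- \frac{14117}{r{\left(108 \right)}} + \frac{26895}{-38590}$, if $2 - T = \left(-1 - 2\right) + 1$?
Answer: $- \frac{9762927023}{13930063840} \approx -0.70085$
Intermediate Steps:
$T = 4$ ($T = 2 - \left(\left(-1 - 2\right) + 1\right) = 2 - \left(-3 + 1\right) = 2 - -2 = 2 + 2 = 4$)
$J{\left(u \right)} = 4 - u$
$r{\left(g \right)} = \left(46 + g\right) \left(4 + g + 2 g^{2}\right)$ ($r{\left(g \right)} = \left(g + 46\right) \left(g - \left(-4 - 2 g^{2}\right)\right) = \left(46 + g\right) \left(g + \left(4 + 2 g^{2}\right)\right) = \left(46 + g\right) \left(4 + g + 2 g^{2}\right)$)
$- \frac{14117}{r{\left(108 \right)}} + \frac{26895}{-38590} = - \frac{14117}{184 + 2 \cdot 108^{3} + 50 \cdot 108 + 93 \cdot 108^{2}} + \frac{26895}{-38590} = - \frac{14117}{184 + 2 \cdot 1259712 + 5400 + 93 \cdot 11664} + 26895 \left(- \frac{1}{38590}\right) = - \frac{14117}{184 + 2519424 + 5400 + 1084752} - \frac{5379}{7718} = - \frac{14117}{3609760} - \frac{5379}{7718} = - \frac{9762927023}{13930063840}$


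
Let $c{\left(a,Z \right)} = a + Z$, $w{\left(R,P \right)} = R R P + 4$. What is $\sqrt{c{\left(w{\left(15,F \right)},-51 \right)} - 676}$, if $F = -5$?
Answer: $2 i \sqrt{462} \approx 42.988 i$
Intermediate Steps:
$w{\left(R,P \right)} = 4 + P R^{2}$ ($w{\left(R,P \right)} = R^{2} P + 4 = P R^{2} + 4 = 4 + P R^{2}$)
$c{\left(a,Z \right)} = Z + a$
$\sqrt{c{\left(w{\left(15,F \right)},-51 \right)} - 676} = \sqrt{\left(-51 + \left(4 - 5 \cdot 15^{2}\right)\right) - 676} = \sqrt{\left(-51 + \left(4 - 1125\right)\right) - 676} = \sqrt{\left(-51 - 1121\right) - 676} = \sqrt{-1172 - 676} = \sqrt{-1848} = 2 i \sqrt{462}$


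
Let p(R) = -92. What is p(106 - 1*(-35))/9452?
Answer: -23/2363 ≈ -0.0097334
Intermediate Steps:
p(106 - 1*(-35))/9452 = -92/9452 = -92*1/9452 = -23/2363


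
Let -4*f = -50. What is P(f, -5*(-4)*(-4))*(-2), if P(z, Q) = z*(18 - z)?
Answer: -275/2 ≈ -137.50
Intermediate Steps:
f = 25/2 (f = -¼*(-50) = 25/2 ≈ 12.500)
P(f, -5*(-4)*(-4))*(-2) = (25*(18 - 1*25/2)/2)*(-2) = (25*(18 - 25/2)/2)*(-2) = ((25/2)*(11/2))*(-2) = (275/4)*(-2) = -275/2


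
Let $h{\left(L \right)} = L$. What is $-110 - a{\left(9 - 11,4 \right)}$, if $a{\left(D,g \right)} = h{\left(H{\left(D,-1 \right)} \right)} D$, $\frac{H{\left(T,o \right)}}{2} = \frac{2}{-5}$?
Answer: $- \frac{558}{5} \approx -111.6$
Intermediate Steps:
$H{\left(T,o \right)} = - \frac{4}{5}$ ($H{\left(T,o \right)} = 2 \frac{2}{-5} = 2 \cdot 2 \left(- \frac{1}{5}\right) = 2 \left(- \frac{2}{5}\right) = - \frac{4}{5}$)
$a{\left(D,g \right)} = - \frac{4 D}{5}$
$-110 - a{\left(9 - 11,4 \right)} = -110 - - \frac{4 \left(9 - 11\right)}{5} = -110 - \left(- \frac{4}{5}\right) \left(-2\right) = -110 - \frac{8}{5} = - \frac{558}{5}$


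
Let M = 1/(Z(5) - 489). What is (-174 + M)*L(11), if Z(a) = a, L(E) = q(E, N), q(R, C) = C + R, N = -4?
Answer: -589519/484 ≈ -1218.0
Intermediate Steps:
L(E) = -4 + E
M = -1/484 (M = 1/(5 - 489) = 1/(-484) = -1/484 ≈ -0.0020661)
(-174 + M)*L(11) = (-174 - 1/484)*(-4 + 11) = -84217/484*7 = -589519/484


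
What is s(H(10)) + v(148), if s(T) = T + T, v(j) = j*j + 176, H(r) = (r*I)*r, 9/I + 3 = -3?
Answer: 21780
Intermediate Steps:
I = -3/2 (I = 9/(-3 - 3) = 9/(-6) = 9*(-1/6) = -3/2 ≈ -1.5000)
H(r) = -3*r**2/2 (H(r) = (r*(-3/2))*r = (-3*r/2)*r = -3*r**2/2)
v(j) = 176 + j**2 (v(j) = j**2 + 176 = 176 + j**2)
s(T) = 2*T
s(H(10)) + v(148) = 2*(-3/2*10**2) + (176 + 148**2) = 2*(-3/2*100) + (176 + 21904) = 2*(-150) + 22080 = -300 + 22080 = 21780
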